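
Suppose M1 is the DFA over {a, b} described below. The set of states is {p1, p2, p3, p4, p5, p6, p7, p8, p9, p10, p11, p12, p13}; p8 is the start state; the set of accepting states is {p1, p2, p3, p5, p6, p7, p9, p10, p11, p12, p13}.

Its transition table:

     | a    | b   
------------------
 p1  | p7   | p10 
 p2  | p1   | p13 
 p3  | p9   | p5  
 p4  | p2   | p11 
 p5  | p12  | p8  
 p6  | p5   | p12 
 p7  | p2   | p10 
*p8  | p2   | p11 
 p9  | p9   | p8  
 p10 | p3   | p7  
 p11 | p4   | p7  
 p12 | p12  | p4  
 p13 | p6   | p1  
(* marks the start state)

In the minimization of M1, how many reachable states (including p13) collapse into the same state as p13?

Start with accepting vs non-accepting: {p1,p2,p3,p5,p6,p7,p9,p10,p11,p12,p13} | {p4,p8}.
On input a, block {p1,p2,p3,p5,p6,p7,p9,p10,p11,p12,p13} splits into {p1,p2,p3,p5,p6,p7,p9,p10,p12,p13} and {p11}.
Split {p1,p2,p3,p5,p6,p7,p9,p10,p12,p13} by δ(·,b) → {p1,p2,p3,p6,p7,p10,p13} and {p5,p9,p12}.
Refine {p1,p2,p3,p6,p7,p10,p13} on symbol a: members go to different blocks, giving {p1,p2,p7,p10,p13} and {p3,p6}.
Split {p1,p2,p7,p10,p13} by δ(·,a) → {p1,p2,p7} and {p10,p13}.
The partition is now stable with 6 blocks: {p1,p2,p7} | {p4,p8} | {p11} | {p5,p9,p12} | {p3,p6} | {p10,p13}.
State p13 belongs to the block {p10,p13}, which has 2 states.

2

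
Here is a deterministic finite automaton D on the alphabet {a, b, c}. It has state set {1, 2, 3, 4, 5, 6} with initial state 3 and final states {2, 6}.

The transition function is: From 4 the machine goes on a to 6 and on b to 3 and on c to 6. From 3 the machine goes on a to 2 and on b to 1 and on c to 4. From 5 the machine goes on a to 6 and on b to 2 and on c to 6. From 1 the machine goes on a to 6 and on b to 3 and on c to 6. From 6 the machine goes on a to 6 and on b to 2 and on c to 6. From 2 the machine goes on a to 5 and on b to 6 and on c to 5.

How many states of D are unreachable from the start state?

0

A breadth-first search from the start state visits every state.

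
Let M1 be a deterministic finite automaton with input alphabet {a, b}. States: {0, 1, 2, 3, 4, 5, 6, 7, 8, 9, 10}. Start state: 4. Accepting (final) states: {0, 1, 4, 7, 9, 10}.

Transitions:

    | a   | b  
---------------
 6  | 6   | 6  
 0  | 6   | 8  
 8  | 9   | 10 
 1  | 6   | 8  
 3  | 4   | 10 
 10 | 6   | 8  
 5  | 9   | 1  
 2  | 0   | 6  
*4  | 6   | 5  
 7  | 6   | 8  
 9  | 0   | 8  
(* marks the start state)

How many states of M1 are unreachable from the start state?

3

BFS from 4 reaches {0, 1, 4, 5, 6, 8, 9, 10}; the 3 state(s) 2, 3, 7 are never visited.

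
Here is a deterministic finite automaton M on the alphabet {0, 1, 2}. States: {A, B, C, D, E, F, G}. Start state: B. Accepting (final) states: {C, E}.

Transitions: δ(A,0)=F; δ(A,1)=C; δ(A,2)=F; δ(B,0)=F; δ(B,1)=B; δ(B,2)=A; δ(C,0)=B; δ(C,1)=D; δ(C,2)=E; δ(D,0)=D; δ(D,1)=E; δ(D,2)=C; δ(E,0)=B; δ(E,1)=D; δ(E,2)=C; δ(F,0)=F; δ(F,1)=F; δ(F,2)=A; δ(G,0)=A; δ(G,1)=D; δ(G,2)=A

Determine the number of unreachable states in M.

BFS from B reaches {A, B, C, D, E, F}; the 1 state(s) G are never visited.

1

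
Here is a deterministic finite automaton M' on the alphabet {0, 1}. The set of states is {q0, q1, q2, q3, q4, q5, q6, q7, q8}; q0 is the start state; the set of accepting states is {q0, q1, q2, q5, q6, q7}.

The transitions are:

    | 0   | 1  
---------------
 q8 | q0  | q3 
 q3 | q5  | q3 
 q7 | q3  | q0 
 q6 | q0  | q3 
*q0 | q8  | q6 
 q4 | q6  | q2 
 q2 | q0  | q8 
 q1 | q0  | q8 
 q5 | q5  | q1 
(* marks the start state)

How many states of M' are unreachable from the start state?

BFS from q0 reaches {q0, q1, q3, q5, q6, q8}; the 3 state(s) q2, q4, q7 are never visited.

3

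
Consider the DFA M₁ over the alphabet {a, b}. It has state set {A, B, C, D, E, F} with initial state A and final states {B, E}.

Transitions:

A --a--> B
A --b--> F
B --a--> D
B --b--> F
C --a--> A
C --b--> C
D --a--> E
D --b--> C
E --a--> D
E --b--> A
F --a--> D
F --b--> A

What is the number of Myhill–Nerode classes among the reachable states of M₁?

Initial partition by acceptance: {B,E} | {A,C,D,F}.
Refine {A,C,D,F} on symbol a: members go to different blocks, giving {A,D} and {C,F}.
Refine {B,E} on symbol b: members go to different blocks, giving {B} and {E}.
Split {A,D} by δ(·,a) → {A} and {D}.
Refine {C,F} on symbol a: members go to different blocks, giving {C} and {F}.
The partition is now stable with 6 blocks: {B} | {A} | {C} | {E} | {D} | {F}.

6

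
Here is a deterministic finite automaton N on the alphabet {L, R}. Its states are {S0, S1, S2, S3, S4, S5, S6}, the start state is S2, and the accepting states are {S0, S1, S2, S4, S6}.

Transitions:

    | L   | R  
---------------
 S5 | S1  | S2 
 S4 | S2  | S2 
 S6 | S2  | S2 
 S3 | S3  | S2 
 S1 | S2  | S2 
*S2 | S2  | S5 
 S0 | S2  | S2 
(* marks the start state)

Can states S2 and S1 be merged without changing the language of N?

No

Reachable states from the start: {S1,S2,S5}. Unreachable: {S0,S3,S4,S6} — drop them.
Start with accepting vs non-accepting: {S1,S2} | {S5}.
Refine {S1,S2} on symbol R: members go to different blocks, giving {S1} and {S2}.
No further refinement is possible. Final partition (3 blocks): {S1} | {S5} | {S2}.
S2 and S1 end up in different blocks, so they are distinguishable. For instance, the string 'R' is accepted from only S1.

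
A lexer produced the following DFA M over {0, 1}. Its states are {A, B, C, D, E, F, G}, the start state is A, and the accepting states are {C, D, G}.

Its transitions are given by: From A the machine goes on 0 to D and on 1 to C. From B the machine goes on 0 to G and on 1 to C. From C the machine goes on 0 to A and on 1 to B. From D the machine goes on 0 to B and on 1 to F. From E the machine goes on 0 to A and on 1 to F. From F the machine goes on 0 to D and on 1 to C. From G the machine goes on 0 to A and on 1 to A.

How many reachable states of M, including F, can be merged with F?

Reachable states from the start: {A,B,C,D,F,G}. Unreachable: {E} — drop them.
P0 = {C,D,G} | {A,B,F}.
Stable partition: {C,D,G} | {A,B,F} — 2 equivalence classes.
State F belongs to the block {A,B,F}, which has 3 states.

3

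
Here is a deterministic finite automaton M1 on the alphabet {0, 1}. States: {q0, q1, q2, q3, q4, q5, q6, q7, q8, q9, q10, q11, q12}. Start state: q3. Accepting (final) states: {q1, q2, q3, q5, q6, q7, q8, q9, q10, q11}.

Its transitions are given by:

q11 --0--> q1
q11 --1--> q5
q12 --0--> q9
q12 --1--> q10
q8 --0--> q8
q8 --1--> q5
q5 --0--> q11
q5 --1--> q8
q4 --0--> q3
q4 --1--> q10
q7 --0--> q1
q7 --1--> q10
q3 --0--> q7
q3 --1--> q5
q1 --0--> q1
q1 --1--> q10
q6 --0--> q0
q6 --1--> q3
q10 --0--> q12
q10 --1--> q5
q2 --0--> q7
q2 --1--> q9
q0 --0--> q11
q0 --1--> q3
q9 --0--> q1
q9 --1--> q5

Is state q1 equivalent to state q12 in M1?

No

First remove the unreachable states {q0,q2,q4,q6}; 9 states remain.
Start with accepting vs non-accepting: {q1,q3,q5,q7,q8,q9,q10,q11} | {q12}.
Split {q1,q3,q5,q7,q8,q9,q10,q11} by δ(·,0) → {q1,q3,q5,q7,q8,q9,q11} and {q10}.
On input 1, block {q1,q3,q5,q7,q8,q9,q11} splits into {q3,q5,q8,q9,q11} and {q1,q7}.
Split {q3,q5,q8,q9,q11} by δ(·,0) → {q3,q9,q11} and {q5,q8}.
Split {q5,q8} by δ(·,0) → {q5} and {q8}.
The partition is now stable with 6 blocks: {q3,q9,q11} | {q12} | {q10} | {q1,q7} | {q5} | {q8}.
q1 and q12 end up in different blocks, so they are distinguishable. For instance, the string 'ε' is accepted from only q1.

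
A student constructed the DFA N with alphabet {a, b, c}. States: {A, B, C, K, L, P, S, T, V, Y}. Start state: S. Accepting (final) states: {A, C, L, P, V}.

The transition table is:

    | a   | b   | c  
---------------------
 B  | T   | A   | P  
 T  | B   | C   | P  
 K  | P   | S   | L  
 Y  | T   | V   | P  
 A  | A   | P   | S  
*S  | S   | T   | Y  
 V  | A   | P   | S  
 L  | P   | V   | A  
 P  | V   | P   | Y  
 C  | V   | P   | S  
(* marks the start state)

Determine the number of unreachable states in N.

2

Starting at S and following transitions, the reachable set is {A, B, C, P, S, T, V, Y}. That leaves K, L unreachable — 2 in total.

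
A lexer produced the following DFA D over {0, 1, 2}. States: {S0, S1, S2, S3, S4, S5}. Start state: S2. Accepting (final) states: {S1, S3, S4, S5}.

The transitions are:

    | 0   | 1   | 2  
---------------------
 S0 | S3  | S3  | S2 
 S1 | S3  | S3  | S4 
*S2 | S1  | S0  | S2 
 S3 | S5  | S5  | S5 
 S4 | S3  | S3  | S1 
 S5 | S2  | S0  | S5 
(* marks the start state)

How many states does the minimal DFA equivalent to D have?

5

Every state is reachable, so we keep all 6.
Initial partition by acceptance: {S1,S3,S4,S5} | {S0,S2}.
On input 0, block {S1,S3,S4,S5} splits into {S1,S3,S4} and {S5}.
Refine {S1,S3,S4} on symbol 0: members go to different blocks, giving {S1,S4} and {S3}.
Refine {S0,S2} on symbol 0: members go to different blocks, giving {S0} and {S2}.
Stable partition: {S1,S4} | {S0} | {S5} | {S3} | {S2} — 5 equivalence classes.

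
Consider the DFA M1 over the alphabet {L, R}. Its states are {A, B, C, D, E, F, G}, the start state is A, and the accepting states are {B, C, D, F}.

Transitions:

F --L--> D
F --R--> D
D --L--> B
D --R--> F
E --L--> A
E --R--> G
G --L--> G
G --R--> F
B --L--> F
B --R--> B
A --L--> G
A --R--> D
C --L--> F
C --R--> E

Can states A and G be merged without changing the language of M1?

Yes

States {C,E} cannot be reached from the start state, so discard them.
Start with accepting vs non-accepting: {B,D,F} | {A,G}.
The partition is now stable with 2 blocks: {B,D,F} | {A,G}.
A and G lie in the same block of the stable partition, so they are equivalent — no string distinguishes them.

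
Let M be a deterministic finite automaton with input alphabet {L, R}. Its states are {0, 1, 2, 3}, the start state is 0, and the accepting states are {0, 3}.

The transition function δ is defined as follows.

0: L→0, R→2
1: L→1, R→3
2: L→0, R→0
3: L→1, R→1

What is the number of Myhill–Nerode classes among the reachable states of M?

Reachable states from the start: {0,2}. Unreachable: {1,3} — drop them.
P0 = {0} | {2}.
The partition is now stable with 2 blocks: {0} | {2}.

2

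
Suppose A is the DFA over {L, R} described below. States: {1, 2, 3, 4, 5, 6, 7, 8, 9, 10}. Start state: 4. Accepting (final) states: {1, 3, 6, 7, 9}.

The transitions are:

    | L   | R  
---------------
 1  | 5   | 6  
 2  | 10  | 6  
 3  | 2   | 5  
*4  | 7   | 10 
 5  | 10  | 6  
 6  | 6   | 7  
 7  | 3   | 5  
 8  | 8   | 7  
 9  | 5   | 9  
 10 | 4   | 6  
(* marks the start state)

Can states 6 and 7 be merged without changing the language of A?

Reachable states from the start: {2,3,4,5,6,7,10}. Unreachable: {1,8,9} — drop them.
Initial partition by acceptance: {3,6,7} | {2,4,5,10}.
Refine {3,6,7} on symbol L: members go to different blocks, giving {6,7} and {3}.
On input L, block {6,7} splits into {6} and {7}.
On input L, block {2,4,5,10} splits into {2,5,10} and {4}.
Split {2,5,10} by δ(·,L) → {2,5} and {10}.
No further refinement is possible. Final partition (6 blocks): {6} | {2,5} | {3} | {7} | {4} | {10}.
6 and 7 end up in different blocks, so they are distinguishable. For instance, the string 'R' is accepted from only 6.

No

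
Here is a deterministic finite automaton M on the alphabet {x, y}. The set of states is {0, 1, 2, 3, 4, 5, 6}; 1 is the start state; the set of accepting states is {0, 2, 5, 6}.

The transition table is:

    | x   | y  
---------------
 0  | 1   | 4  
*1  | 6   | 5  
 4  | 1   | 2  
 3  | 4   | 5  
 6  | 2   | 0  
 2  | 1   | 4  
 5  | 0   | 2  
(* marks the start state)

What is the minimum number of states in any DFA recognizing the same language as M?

First remove the unreachable states {3}; 6 states remain.
Initial partition by acceptance: {0,2,5,6} | {1,4}.
Refine {0,2,5,6} on symbol x: members go to different blocks, giving {0,2} and {5,6}.
Refine {1,4} on symbol x: members go to different blocks, giving {1} and {4}.
Stable partition: {0,2} | {1} | {5,6} | {4} — 4 equivalence classes.

4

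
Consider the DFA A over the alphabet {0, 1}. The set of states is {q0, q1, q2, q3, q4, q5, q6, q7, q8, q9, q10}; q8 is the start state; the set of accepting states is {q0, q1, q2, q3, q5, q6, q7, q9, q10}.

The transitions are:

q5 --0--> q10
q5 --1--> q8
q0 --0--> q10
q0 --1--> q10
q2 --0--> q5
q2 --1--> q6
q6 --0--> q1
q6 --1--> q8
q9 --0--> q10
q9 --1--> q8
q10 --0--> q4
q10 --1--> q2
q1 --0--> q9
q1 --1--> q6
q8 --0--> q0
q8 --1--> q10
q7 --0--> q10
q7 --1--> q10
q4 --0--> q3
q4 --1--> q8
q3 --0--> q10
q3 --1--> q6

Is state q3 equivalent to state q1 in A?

No

States {q7} cannot be reached from the start state, so discard them.
Start with accepting vs non-accepting: {q0,q1,q2,q3,q5,q6,q9,q10} | {q4,q8}.
Refine {q0,q1,q2,q3,q5,q6,q9,q10} on symbol 0: members go to different blocks, giving {q0,q1,q2,q3,q5,q6,q9} and {q10}.
Split {q0,q1,q2,q3,q5,q6,q9} by δ(·,0) → {q0,q3,q5,q9} and {q1,q2,q6}.
Refine {q0,q3,q5,q9} on symbol 1: members go to different blocks, giving {q5,q9} and {q0} and {q3}.
On input 0, block {q4,q8} splits into {q4} and {q8}.
Split {q1,q2,q6} by δ(·,0) → {q1,q2} and {q6}.
Stable partition: {q5,q9} | {q4} | {q10} | {q1,q2} | {q0} | {q3} | {q8} | {q6} — 8 equivalence classes.
q3 and q1 end up in different blocks, so they are distinguishable. For instance, the string '00' is accepted from only q1.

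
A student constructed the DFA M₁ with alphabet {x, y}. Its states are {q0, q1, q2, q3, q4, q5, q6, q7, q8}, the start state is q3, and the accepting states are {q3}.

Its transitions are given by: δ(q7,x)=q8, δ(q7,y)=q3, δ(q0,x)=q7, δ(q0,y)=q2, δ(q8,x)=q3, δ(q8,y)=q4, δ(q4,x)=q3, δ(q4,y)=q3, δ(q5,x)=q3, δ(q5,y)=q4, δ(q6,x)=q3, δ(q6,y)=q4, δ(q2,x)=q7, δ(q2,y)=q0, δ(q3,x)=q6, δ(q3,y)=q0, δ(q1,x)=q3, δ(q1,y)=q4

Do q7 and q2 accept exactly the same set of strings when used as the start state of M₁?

States {q1,q5} cannot be reached from the start state, so discard them.
Start with accepting vs non-accepting: {q3} | {q0,q2,q4,q6,q7,q8}.
Refine {q0,q2,q4,q6,q7,q8} on symbol x: members go to different blocks, giving {q0,q2,q7} and {q4,q6,q8}.
Split {q0,q2,q7} by δ(·,x) → {q0,q2} and {q7}.
Split {q4,q6,q8} by δ(·,y) → {q6,q8} and {q4}.
No further refinement is possible. Final partition (5 blocks): {q3} | {q0,q2} | {q6,q8} | {q7} | {q4}.
q7 and q2 end up in different blocks, so they are distinguishable. For instance, the string 'y' is accepted from only q7.

No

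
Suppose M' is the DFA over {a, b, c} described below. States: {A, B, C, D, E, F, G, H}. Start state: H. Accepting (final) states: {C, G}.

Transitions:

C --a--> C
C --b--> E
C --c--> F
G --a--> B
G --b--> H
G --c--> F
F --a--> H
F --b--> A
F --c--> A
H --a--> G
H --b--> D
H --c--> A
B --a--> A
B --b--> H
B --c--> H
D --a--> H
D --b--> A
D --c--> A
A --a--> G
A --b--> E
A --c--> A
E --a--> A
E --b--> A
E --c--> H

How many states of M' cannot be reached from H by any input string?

Starting at H and following transitions, the reachable set is {A, B, D, E, F, G, H}. That leaves C unreachable — 1 in total.

1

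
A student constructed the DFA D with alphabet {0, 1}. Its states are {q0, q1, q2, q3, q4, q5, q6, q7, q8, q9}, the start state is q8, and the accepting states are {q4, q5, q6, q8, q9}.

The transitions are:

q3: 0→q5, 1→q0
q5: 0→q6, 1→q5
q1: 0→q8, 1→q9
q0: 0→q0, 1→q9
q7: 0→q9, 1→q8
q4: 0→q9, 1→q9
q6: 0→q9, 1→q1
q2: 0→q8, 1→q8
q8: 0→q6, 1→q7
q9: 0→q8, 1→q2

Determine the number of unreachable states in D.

4

No path from q8 leads to q0, q3, q4, q5; the other 6 states are all reachable.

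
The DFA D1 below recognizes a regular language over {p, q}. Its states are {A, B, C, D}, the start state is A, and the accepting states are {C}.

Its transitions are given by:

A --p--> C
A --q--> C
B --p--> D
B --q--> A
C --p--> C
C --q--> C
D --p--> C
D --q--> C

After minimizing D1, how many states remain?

Reachable states from the start: {A,C}. Unreachable: {B,D} — drop them.
P0 = {C} | {A}.
The partition is now stable with 2 blocks: {C} | {A}.

2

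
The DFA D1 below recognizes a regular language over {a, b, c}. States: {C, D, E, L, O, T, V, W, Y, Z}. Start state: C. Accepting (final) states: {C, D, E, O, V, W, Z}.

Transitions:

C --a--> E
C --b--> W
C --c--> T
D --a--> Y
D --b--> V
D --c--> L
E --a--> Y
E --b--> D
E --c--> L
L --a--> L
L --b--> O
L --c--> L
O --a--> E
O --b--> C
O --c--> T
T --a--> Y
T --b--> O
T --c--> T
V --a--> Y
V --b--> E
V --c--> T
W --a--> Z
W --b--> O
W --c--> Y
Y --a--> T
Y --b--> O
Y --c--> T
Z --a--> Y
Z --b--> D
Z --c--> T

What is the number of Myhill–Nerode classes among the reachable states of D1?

Initial partition by acceptance: {C,D,E,O,V,W,Z} | {L,T,Y}.
Refine {C,D,E,O,V,W,Z} on symbol a: members go to different blocks, giving {D,E,V,Z} and {C,O,W}.
No further refinement is possible. Final partition (3 blocks): {D,E,V,Z} | {L,T,Y} | {C,O,W}.

3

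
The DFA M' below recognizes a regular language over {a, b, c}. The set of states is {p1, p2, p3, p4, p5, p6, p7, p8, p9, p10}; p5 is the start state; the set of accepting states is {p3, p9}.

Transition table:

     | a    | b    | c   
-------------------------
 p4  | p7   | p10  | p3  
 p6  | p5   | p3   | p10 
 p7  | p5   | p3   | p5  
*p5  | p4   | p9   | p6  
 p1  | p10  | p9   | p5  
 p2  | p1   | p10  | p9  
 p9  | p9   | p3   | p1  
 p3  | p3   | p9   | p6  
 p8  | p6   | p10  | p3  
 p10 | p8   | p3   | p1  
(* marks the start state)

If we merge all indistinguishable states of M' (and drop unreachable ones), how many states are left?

Reachable states from the start: {p1,p3,p4,p5,p6,p7,p8,p9,p10}. Unreachable: {p2} — drop them.
Initial partition by acceptance: {p3,p9} | {p1,p4,p5,p6,p7,p8,p10}.
On input b, block {p1,p4,p5,p6,p7,p8,p10} splits into {p1,p5,p6,p7,p10} and {p4,p8}.
On input a, block {p1,p5,p6,p7,p10} splits into {p1,p6,p7} and {p5,p10}.
Stable partition: {p3,p9} | {p1,p6,p7} | {p4,p8} | {p5,p10} — 4 equivalence classes.

4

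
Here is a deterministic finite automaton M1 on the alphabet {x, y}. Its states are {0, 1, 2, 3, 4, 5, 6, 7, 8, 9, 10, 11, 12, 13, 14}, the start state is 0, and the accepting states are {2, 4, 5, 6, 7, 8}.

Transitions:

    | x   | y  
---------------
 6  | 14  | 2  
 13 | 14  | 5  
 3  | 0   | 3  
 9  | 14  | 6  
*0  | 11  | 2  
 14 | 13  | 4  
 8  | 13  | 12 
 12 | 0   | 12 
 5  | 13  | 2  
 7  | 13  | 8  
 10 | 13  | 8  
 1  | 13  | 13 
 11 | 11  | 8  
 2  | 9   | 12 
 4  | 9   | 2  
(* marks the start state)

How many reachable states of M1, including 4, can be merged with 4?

3

First remove the unreachable states {1,3,7,10}; 11 states remain.
Start with accepting vs non-accepting: {2,4,5,6,8} | {0,9,11,12,13,14}.
On input y, block {2,4,5,6,8} splits into {4,5,6} and {2,8}.
Refine {0,9,11,12,13,14} on symbol y: members go to different blocks, giving {9,13,14} and {0,11} and {12}.
No further refinement is possible. Final partition (5 blocks): {4,5,6} | {9,13,14} | {2,8} | {0,11} | {12}.
The equivalence class containing 4 is {4,5,6}, of size 3.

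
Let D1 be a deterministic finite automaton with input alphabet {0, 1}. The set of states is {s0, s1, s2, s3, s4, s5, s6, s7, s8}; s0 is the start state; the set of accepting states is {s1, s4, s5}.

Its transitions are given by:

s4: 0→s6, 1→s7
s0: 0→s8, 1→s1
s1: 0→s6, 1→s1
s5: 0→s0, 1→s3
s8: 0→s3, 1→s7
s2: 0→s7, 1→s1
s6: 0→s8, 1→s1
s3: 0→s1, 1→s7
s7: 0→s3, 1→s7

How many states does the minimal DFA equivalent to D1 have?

First remove the unreachable states {s2,s4,s5}; 6 states remain.
Initial partition by acceptance: {s1} | {s0,s3,s6,s7,s8}.
Refine {s0,s3,s6,s7,s8} on symbol 0: members go to different blocks, giving {s0,s6,s7,s8} and {s3}.
Split {s0,s6,s7,s8} by δ(·,0) → {s0,s6} and {s7,s8}.
No further refinement is possible. Final partition (4 blocks): {s1} | {s0,s6} | {s3} | {s7,s8}.

4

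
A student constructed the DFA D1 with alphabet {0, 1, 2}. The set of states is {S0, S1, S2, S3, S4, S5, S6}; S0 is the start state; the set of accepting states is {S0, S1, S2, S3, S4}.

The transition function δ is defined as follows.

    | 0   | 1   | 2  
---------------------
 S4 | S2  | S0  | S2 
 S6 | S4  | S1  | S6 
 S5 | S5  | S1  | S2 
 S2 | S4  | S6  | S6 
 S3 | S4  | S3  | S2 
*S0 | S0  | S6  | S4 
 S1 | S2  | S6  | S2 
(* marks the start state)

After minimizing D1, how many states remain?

First remove the unreachable states {S3,S5}; 5 states remain.
P0 = {S0,S1,S2,S4} | {S6}.
Split {S0,S1,S2,S4} by δ(·,1) → {S0,S1,S2} and {S4}.
Refine {S0,S1,S2} on symbol 0: members go to different blocks, giving {S0,S1} and {S2}.
Split {S0,S1} by δ(·,0) → {S0} and {S1}.
No further refinement is possible. Final partition (5 blocks): {S0} | {S6} | {S4} | {S2} | {S1}.

5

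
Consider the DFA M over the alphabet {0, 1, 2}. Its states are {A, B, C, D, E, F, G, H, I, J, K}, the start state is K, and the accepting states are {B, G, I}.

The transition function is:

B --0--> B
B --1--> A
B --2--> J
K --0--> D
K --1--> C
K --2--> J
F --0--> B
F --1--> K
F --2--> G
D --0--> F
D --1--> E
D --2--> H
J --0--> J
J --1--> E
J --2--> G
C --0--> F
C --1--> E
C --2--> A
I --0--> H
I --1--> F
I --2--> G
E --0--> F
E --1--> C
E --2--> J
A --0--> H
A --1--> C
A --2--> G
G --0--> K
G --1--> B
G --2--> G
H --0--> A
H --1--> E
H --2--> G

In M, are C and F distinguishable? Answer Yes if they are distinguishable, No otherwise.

Yes

First remove the unreachable states {I}; 10 states remain.
Initial partition by acceptance: {B,G} | {A,C,D,E,F,H,J,K}.
Refine {B,G} on symbol 0: members go to different blocks, giving {B} and {G}.
Split {A,C,D,E,F,H,J,K} by δ(·,0) → {A,C,D,E,H,J,K} and {F}.
Split {A,C,D,E,H,J,K} by δ(·,0) → {A,H,J,K} and {C,D,E}.
On input 0, block {A,H,J,K} splits into {A,H,J} and {K}.
Stable partition: {B} | {A,H,J} | {G} | {F} | {C,D,E} | {K} — 6 equivalence classes.
C and F end up in different blocks, so they are distinguishable. For instance, the string '0' is accepted from only F.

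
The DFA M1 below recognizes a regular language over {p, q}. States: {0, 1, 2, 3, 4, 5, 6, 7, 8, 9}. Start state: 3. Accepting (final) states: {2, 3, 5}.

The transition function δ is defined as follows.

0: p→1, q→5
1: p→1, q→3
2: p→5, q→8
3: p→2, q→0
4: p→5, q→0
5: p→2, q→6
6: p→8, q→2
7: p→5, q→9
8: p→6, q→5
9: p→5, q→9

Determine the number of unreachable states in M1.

Starting at 3 and following transitions, the reachable set is {0, 1, 2, 3, 5, 6, 8}. That leaves 4, 7, 9 unreachable — 3 in total.

3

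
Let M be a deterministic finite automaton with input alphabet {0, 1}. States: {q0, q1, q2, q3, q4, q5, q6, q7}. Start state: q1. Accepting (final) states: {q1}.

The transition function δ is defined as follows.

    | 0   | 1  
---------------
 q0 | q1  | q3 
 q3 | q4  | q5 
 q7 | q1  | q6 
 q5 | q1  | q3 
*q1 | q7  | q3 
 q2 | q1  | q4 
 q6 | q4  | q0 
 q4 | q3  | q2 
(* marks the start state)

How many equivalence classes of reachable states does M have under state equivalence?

3

All states are reachable from the start state.
P0 = {q1} | {q0,q2,q3,q4,q5,q6,q7}.
On input 0, block {q0,q2,q3,q4,q5,q6,q7} splits into {q0,q2,q5,q7} and {q3,q4,q6}.
Stable partition: {q1} | {q0,q2,q5,q7} | {q3,q4,q6} — 3 equivalence classes.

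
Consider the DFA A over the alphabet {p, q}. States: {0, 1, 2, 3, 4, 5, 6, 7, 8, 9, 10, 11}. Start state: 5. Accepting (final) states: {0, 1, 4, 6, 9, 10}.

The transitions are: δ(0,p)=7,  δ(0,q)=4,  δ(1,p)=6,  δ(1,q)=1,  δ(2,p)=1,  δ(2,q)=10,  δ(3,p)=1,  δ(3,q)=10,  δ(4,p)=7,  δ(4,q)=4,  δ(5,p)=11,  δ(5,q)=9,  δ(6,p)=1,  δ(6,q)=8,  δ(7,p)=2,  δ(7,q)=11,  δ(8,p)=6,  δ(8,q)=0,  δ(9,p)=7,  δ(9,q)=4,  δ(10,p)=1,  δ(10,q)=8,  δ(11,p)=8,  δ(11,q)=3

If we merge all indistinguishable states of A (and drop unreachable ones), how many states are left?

Every state is reachable, so we keep all 12.
P0 = {0,1,4,6,9,10} | {2,3,5,7,8,11}.
Split {0,1,4,6,9,10} by δ(·,p) → {0,4,9} and {1,6,10}.
Split {2,3,5,7,8,11} by δ(·,p) → {2,3,8} and {5,7,11}.
Split {2,3,8} by δ(·,q) → {2,3} and {8}.
Refine {1,6,10} on symbol q: members go to different blocks, giving {6,10} and {1}.
Split {5,7,11} by δ(·,p) → {5} and {7} and {11}.
The partition is now stable with 8 blocks: {0,4,9} | {2,3} | {6,10} | {5} | {8} | {1} | {7} | {11}.

8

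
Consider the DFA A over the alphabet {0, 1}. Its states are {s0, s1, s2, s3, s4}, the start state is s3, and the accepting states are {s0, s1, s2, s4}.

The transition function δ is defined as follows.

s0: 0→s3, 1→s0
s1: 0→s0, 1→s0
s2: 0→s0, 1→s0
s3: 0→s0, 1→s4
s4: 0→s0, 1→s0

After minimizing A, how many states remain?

3

Reachable states from the start: {s0,s3,s4}. Unreachable: {s1,s2} — drop them.
P0 = {s0,s4} | {s3}.
On input 0, block {s0,s4} splits into {s0} and {s4}.
Stable partition: {s0} | {s3} | {s4} — 3 equivalence classes.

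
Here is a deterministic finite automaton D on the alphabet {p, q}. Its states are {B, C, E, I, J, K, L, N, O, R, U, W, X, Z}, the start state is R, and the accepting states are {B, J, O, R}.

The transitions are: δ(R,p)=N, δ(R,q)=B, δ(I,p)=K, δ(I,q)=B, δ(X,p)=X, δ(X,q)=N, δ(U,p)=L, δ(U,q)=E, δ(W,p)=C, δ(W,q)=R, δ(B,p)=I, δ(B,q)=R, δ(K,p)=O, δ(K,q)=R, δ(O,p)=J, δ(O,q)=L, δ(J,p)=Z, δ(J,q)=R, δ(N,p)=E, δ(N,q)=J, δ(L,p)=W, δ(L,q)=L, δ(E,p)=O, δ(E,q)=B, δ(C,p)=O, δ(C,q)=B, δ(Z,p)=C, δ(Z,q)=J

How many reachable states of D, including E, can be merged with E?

3

Reachable states from the start: {B,C,E,I,J,K,L,N,O,R,W,Z}. Unreachable: {U,X} — drop them.
P0 = {B,J,O,R} | {C,E,I,K,L,N,W,Z}.
Refine {B,J,O,R} on symbol p: members go to different blocks, giving {B,J,R} and {O}.
Refine {C,E,I,K,L,N,W,Z} on symbol p: members go to different blocks, giving {I,L,N,W,Z} and {C,E,K}.
Refine {I,L,N,W,Z} on symbol p: members go to different blocks, giving {I,N,W,Z} and {L}.
Stable partition: {B,J,R} | {I,N,W,Z} | {O} | {C,E,K} | {L} — 5 equivalence classes.
State E belongs to the block {C,E,K}, which has 3 states.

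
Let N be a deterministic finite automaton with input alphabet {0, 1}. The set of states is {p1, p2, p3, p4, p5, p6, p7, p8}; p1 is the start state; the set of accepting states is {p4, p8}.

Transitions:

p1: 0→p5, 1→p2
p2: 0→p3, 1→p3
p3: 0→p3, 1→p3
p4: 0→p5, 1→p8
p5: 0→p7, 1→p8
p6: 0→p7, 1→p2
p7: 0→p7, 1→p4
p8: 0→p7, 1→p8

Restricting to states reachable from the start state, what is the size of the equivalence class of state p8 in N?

2

States {p6} cannot be reached from the start state, so discard them.
Start with accepting vs non-accepting: {p4,p8} | {p1,p2,p3,p5,p7}.
Split {p1,p2,p3,p5,p7} by δ(·,1) → {p1,p2,p3} and {p5,p7}.
Split {p1,p2,p3} by δ(·,0) → {p2,p3} and {p1}.
Stable partition: {p4,p8} | {p2,p3} | {p5,p7} | {p1} — 4 equivalence classes.
State p8 belongs to the block {p4,p8}, which has 2 states.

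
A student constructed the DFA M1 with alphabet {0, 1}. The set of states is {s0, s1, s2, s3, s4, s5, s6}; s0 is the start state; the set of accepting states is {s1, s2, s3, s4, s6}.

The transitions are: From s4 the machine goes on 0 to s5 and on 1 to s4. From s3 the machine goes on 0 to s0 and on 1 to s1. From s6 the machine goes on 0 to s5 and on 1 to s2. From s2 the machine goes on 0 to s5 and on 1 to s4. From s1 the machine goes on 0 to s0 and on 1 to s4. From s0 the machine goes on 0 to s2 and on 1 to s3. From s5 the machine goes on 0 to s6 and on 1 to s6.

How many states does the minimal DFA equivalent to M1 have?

Every state is reachable, so we keep all 7.
Start with accepting vs non-accepting: {s1,s2,s3,s4,s6} | {s0,s5}.
The partition is now stable with 2 blocks: {s1,s2,s3,s4,s6} | {s0,s5}.

2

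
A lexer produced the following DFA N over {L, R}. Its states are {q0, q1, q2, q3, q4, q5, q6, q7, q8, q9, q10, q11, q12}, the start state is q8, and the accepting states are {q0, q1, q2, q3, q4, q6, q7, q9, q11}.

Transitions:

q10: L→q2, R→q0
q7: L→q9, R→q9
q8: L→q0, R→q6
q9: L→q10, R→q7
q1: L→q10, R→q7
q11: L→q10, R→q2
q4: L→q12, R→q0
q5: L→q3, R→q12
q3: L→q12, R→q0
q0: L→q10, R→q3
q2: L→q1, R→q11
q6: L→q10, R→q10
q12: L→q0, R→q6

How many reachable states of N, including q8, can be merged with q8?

Reachable states from the start: {q0,q1,q2,q3,q6,q7,q8,q9,q10,q11,q12}. Unreachable: {q4,q5} — drop them.
Initial partition by acceptance: {q0,q1,q2,q3,q6,q7,q9,q11} | {q8,q10,q12}.
On input L, block {q0,q1,q2,q3,q6,q7,q9,q11} splits into {q0,q1,q3,q6,q9,q11} and {q2,q7}.
Refine {q0,q1,q3,q6,q9,q11} on symbol R: members go to different blocks, giving {q1,q9,q11} and {q0,q3} and {q6}.
Refine {q8,q10,q12} on symbol L: members go to different blocks, giving {q8,q12} and {q10}.
Refine {q0,q3} on symbol L: members go to different blocks, giving {q0} and {q3}.
No further refinement is possible. Final partition (7 blocks): {q1,q9,q11} | {q8,q12} | {q2,q7} | {q0} | {q6} | {q10} | {q3}.
The equivalence class containing q8 is {q8,q12}, of size 2.

2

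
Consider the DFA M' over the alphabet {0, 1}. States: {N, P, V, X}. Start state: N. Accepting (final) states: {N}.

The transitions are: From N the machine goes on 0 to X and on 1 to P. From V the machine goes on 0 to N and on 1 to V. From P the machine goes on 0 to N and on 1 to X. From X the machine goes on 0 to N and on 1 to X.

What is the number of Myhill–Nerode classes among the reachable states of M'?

2

States {V} cannot be reached from the start state, so discard them.
Initial partition by acceptance: {N} | {P,X}.
Stable partition: {N} | {P,X} — 2 equivalence classes.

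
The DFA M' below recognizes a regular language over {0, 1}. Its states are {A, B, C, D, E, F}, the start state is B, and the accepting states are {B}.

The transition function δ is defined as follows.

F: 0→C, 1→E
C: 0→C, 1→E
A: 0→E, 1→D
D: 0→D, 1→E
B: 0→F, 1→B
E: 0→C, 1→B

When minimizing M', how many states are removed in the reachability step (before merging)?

BFS from B reaches {B, C, E, F}; the 2 state(s) A, D are never visited.

2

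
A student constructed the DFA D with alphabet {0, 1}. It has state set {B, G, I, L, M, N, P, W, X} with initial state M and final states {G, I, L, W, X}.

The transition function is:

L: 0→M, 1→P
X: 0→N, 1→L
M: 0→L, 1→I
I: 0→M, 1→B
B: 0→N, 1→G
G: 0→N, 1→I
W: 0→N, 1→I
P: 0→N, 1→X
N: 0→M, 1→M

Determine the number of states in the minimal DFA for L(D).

5

States {W} cannot be reached from the start state, so discard them.
Initial partition by acceptance: {G,I,L,X} | {B,M,N,P}.
Refine {G,I,L,X} on symbol 1: members go to different blocks, giving {G,X} and {I,L}.
On input 0, block {B,M,N,P} splits into {B,N,P} and {M}.
On input 0, block {B,N,P} splits into {B,P} and {N}.
Stable partition: {G,X} | {B,P} | {I,L} | {M} | {N} — 5 equivalence classes.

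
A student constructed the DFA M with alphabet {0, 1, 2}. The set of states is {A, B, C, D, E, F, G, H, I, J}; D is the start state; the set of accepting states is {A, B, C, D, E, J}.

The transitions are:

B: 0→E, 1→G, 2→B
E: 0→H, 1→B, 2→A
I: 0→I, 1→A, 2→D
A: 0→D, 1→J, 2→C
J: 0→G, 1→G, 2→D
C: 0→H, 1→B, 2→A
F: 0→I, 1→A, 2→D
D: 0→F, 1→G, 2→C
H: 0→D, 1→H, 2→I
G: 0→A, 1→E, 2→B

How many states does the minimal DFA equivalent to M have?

All states are reachable from the start state.
Initial partition by acceptance: {A,B,C,D,E,J} | {F,G,H,I}.
Split {A,B,C,D,E,J} by δ(·,0) → {C,D,E,J} and {A,B}.
Refine {C,D,E,J} on symbol 1: members go to different blocks, giving {C,E} and {D,J}.
Split {F,G,H,I} by δ(·,0) → {F,I} and {G} and {H}.
Refine {A,B} on symbol 0: members go to different blocks, giving {A} and {B}.
Split {D,J} by δ(·,0) → {D} and {J}.
The partition is now stable with 8 blocks: {C,E} | {F,I} | {A} | {D} | {G} | {H} | {B} | {J}.

8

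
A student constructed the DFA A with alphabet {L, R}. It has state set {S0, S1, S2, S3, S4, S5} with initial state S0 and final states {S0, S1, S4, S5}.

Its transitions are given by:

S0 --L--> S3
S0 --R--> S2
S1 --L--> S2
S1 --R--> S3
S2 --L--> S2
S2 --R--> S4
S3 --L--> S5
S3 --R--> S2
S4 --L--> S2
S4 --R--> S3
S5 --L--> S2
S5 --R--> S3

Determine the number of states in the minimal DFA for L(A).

States {S1} cannot be reached from the start state, so discard them.
Initial partition by acceptance: {S0,S4,S5} | {S2,S3}.
Split {S2,S3} by δ(·,L) → {S2} and {S3}.
Refine {S0,S4,S5} on symbol L: members go to different blocks, giving {S4,S5} and {S0}.
The partition is now stable with 4 blocks: {S4,S5} | {S2} | {S3} | {S0}.

4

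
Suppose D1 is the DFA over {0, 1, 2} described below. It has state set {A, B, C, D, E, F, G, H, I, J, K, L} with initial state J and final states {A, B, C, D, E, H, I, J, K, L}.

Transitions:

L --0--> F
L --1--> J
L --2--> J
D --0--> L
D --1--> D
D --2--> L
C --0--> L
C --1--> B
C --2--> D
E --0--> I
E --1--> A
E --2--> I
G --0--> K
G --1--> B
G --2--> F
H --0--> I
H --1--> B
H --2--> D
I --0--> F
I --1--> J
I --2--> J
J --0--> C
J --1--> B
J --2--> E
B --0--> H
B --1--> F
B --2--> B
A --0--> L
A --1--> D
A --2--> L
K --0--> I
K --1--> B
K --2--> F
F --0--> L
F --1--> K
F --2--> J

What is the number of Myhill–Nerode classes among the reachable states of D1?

7

Reachable states from the start: {A,B,C,D,E,F,H,I,J,K,L}. Unreachable: {G} — drop them.
Initial partition by acceptance: {A,B,C,D,E,H,I,J,K,L} | {F}.
Split {A,B,C,D,E,H,I,J,K,L} by δ(·,0) → {A,B,C,D,E,H,J,K} and {I,L}.
Refine {A,B,C,D,E,H,J,K} on symbol 0: members go to different blocks, giving {A,C,D,E,H,K} and {B,J}.
Refine {A,C,D,E,H,K} on symbol 1: members go to different blocks, giving {A,D,E} and {C,H,K}.
Refine {B,J} on symbol 1: members go to different blocks, giving {B} and {J}.
Split {C,H,K} by δ(·,2) → {C,H} and {K}.
No further refinement is possible. Final partition (7 blocks): {A,D,E} | {F} | {I,L} | {B} | {C,H} | {J} | {K}.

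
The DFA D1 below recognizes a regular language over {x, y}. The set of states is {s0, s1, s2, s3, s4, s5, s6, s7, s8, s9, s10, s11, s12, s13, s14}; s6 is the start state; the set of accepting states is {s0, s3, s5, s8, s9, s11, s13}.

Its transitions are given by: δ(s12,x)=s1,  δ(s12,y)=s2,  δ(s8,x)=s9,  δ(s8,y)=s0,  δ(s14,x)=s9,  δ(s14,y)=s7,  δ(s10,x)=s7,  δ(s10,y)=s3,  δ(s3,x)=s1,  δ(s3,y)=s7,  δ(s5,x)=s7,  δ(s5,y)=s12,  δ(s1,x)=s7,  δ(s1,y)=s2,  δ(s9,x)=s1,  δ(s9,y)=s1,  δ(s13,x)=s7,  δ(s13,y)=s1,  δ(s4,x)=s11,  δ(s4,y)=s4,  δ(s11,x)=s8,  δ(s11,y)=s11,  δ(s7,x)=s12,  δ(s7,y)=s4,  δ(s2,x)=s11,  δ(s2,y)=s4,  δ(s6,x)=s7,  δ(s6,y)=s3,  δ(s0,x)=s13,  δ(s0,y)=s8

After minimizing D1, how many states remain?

6

Reachable states from the start: {s0,s1,s2,s3,s4,s6,s7,s8,s9,s11,s12,s13}. Unreachable: {s5,s10,s14} — drop them.
Start with accepting vs non-accepting: {s0,s3,s8,s9,s11,s13} | {s1,s2,s4,s6,s7,s12}.
Refine {s0,s3,s8,s9,s11,s13} on symbol x: members go to different blocks, giving {s0,s8,s11} and {s3,s9,s13}.
Refine {s0,s8,s11} on symbol x: members go to different blocks, giving {s0,s8} and {s11}.
Refine {s1,s2,s4,s6,s7,s12} on symbol x: members go to different blocks, giving {s1,s6,s7,s12} and {s2,s4}.
On input y, block {s1,s6,s7,s12} splits into {s1,s7,s12} and {s6}.
Stable partition: {s0,s8} | {s1,s7,s12} | {s3,s9,s13} | {s11} | {s2,s4} | {s6} — 6 equivalence classes.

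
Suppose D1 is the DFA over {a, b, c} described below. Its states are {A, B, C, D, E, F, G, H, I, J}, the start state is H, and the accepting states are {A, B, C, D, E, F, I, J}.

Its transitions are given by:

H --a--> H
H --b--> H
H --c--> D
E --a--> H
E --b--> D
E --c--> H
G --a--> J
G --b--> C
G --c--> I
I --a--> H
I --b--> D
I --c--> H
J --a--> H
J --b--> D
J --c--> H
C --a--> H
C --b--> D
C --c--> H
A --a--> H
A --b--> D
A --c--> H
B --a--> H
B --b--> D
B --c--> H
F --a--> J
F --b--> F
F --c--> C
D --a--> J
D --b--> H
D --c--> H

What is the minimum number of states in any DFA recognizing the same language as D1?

3

States {A,B,C,E,F,G,I} cannot be reached from the start state, so discard them.
P0 = {D,J} | {H}.
Split {D,J} by δ(·,a) → {D} and {J}.
Stable partition: {D} | {H} | {J} — 3 equivalence classes.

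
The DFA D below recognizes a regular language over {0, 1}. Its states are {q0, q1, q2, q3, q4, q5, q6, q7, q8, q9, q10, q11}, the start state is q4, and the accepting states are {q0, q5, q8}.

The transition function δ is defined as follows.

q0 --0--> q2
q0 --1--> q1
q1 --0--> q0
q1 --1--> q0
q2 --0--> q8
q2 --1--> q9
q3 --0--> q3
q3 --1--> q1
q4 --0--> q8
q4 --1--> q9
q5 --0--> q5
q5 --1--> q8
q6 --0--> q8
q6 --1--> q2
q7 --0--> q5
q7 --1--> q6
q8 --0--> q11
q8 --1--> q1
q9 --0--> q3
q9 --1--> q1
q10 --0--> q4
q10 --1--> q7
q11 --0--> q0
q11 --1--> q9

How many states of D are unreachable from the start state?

BFS from q4 reaches {q0, q1, q2, q3, q4, q8, q9, q11}; the 4 state(s) q5, q6, q7, q10 are never visited.

4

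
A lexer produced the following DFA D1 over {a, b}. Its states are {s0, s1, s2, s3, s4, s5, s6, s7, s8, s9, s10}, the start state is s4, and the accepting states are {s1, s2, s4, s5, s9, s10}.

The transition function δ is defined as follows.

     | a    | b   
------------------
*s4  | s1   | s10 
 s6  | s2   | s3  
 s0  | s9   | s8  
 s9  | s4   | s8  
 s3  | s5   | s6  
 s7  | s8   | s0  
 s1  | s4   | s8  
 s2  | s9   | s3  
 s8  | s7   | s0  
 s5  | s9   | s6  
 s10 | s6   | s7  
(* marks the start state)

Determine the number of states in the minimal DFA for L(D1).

7

All states are reachable from the start state.
P0 = {s1,s2,s4,s5,s9,s10} | {s0,s3,s6,s7,s8}.
Split {s1,s2,s4,s5,s9,s10} by δ(·,a) → {s1,s2,s4,s5,s9} and {s10}.
On input b, block {s1,s2,s4,s5,s9} splits into {s1,s2,s5,s9} and {s4}.
On input a, block {s1,s2,s5,s9} splits into {s1,s9} and {s2,s5}.
Refine {s0,s3,s6,s7,s8} on symbol a: members go to different blocks, giving {s3,s6} and {s7,s8} and {s0}.
Stable partition: {s1,s9} | {s3,s6} | {s10} | {s4} | {s2,s5} | {s7,s8} | {s0} — 7 equivalence classes.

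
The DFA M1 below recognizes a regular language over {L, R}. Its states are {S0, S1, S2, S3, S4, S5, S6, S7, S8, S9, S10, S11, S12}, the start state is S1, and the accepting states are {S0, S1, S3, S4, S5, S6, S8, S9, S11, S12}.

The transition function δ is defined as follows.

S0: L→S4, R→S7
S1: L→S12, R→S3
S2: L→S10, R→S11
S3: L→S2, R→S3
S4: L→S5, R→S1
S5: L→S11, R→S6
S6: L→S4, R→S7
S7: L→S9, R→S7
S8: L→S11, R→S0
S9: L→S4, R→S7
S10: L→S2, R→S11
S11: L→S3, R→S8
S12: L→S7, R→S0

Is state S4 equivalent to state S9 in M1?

No

All states are reachable from the start state.
P0 = {S0,S1,S3,S4,S5,S6,S8,S9,S11,S12} | {S2,S7,S10}.
On input L, block {S0,S1,S3,S4,S5,S6,S8,S9,S11,S12} splits into {S0,S1,S4,S5,S6,S8,S9,S11} and {S3,S12}.
Refine {S0,S1,S4,S5,S6,S8,S9,S11} on symbol L: members go to different blocks, giving {S0,S4,S5,S6,S8,S9} and {S1,S11}.
Split {S0,S4,S5,S6,S8,S9} by δ(·,L) → {S0,S4,S6,S9} and {S5,S8}.
On input L, block {S0,S4,S6,S9} splits into {S0,S6,S9} and {S4}.
On input L, block {S2,S7,S10} splits into {S2,S10} and {S7}.
On input L, block {S3,S12} splits into {S3} and {S12}.
On input L, block {S1,S11} splits into {S1} and {S11}.
The partition is now stable with 9 blocks: {S0,S6,S9} | {S2,S10} | {S3} | {S1} | {S5,S8} | {S4} | {S7} | {S12} | {S11}.
S4 and S9 end up in different blocks, so they are distinguishable. For instance, the string 'R' is accepted from only S4.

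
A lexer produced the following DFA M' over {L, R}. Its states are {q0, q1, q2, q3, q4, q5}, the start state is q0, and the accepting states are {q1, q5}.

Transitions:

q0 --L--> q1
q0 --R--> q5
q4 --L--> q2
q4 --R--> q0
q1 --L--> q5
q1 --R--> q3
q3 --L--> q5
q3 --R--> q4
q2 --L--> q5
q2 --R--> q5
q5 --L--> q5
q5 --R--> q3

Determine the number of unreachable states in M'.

0

A breadth-first search from the start state visits every state.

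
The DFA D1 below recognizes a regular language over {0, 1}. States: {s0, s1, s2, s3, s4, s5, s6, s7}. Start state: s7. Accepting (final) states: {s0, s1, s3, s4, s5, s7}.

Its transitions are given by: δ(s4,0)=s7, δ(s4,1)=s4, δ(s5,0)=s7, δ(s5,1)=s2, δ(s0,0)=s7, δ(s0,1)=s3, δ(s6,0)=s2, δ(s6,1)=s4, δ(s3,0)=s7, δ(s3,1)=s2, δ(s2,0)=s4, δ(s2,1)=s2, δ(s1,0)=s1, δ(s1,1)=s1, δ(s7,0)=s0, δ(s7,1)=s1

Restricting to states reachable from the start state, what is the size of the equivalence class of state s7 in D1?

1

First remove the unreachable states {s5,s6}; 6 states remain.
Initial partition by acceptance: {s0,s1,s3,s4,s7} | {s2}.
Refine {s0,s1,s3,s4,s7} on symbol 1: members go to different blocks, giving {s0,s1,s4,s7} and {s3}.
On input 1, block {s0,s1,s4,s7} splits into {s1,s4,s7} and {s0}.
Refine {s1,s4,s7} on symbol 0: members go to different blocks, giving {s1,s4} and {s7}.
Split {s1,s4} by δ(·,0) → {s1} and {s4}.
The partition is now stable with 6 blocks: {s1} | {s2} | {s3} | {s0} | {s7} | {s4}.
State s7 belongs to the block {s7}, which has 1 states.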